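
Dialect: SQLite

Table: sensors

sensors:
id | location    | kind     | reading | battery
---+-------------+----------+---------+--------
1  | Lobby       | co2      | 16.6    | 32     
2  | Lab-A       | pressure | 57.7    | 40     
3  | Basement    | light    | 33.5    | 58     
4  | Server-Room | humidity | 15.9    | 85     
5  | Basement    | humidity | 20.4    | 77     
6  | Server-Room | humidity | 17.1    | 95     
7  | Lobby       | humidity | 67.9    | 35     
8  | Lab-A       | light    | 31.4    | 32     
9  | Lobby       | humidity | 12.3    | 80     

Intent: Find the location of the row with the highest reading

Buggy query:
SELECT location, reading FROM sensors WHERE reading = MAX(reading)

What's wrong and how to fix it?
Bug: WHERE is evaluated per row; an aggregate over the whole table isn't defined there

Fix: Wrap MAX in a scalar subquery so WHERE compares against a single value

Corrected query:
SELECT location, reading FROM sensors WHERE reading = (SELECT MAX(reading) FROM sensors)

Result:
location | reading
---------+--------
Lobby    | 67.9   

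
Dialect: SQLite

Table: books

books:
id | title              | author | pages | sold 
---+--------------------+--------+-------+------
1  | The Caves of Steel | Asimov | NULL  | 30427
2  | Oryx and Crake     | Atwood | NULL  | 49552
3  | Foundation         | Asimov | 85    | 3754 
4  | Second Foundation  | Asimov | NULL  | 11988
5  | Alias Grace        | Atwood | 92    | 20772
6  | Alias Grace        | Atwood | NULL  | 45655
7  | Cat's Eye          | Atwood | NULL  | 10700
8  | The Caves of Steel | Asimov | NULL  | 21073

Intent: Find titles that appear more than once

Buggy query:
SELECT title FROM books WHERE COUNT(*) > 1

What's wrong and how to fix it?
Bug: COUNT(*) is an aggregate and cannot be used in WHERE

Fix: GROUP BY title, then filter groups with HAVING COUNT(*) > 1

Corrected query:
SELECT title FROM books GROUP BY title HAVING COUNT(*) > 1

Result:
title             
------------------
Alias Grace       
The Caves of Steel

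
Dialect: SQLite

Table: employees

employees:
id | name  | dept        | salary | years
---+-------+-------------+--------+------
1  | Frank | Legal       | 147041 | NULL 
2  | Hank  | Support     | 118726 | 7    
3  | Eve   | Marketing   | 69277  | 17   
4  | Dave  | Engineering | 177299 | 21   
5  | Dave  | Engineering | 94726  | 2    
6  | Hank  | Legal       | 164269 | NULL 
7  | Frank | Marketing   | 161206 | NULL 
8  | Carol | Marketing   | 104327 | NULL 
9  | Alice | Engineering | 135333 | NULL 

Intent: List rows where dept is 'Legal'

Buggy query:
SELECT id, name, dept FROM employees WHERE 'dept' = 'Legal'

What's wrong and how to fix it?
Bug: Single quotes denote string literals in SQL; the column name is being compared as a constant string

Fix: Reference the column as dept without single quotes

Corrected query:
SELECT id, name, dept FROM employees WHERE dept = 'Legal'

Result:
id | name  | dept 
---+-------+------
1  | Frank | Legal
6  | Hank  | Legal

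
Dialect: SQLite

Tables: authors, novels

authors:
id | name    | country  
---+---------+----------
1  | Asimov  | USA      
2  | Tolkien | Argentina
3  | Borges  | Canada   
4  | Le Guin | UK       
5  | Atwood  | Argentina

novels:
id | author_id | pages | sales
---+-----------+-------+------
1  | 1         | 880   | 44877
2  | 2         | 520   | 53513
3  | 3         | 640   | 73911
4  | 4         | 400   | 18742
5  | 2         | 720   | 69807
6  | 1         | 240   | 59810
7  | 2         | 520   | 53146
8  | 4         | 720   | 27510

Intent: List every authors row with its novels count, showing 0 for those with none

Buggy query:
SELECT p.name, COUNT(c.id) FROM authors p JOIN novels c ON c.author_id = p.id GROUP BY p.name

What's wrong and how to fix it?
Bug: An inner join excludes parents with zero children

Fix: Switch to LEFT JOIN to retain unmatched parent rows

Corrected query:
SELECT p.name, COUNT(c.id) FROM authors p LEFT JOIN novels c ON c.author_id = p.id GROUP BY p.name

Result:
name    | COUNT(c.id)
--------+------------
Asimov  | 2          
Atwood  | 0          
Borges  | 1          
Le Guin | 2          
Tolkien | 3          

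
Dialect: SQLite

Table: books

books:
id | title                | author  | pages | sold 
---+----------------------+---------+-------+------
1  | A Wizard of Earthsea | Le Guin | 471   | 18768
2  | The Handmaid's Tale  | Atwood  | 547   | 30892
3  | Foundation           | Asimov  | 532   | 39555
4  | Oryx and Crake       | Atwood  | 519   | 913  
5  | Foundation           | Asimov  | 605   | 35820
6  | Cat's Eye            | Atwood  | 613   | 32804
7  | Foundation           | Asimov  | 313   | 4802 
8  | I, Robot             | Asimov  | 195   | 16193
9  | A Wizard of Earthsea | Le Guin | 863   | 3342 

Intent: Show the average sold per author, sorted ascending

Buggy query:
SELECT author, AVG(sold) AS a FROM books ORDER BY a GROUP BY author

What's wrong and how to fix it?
Bug: ORDER BY appears before GROUP BY; SQL clause order requires GROUP BY first

Fix: Reorder: SELECT … FROM … GROUP BY … ORDER BY …

Corrected query:
SELECT author, AVG(sold) AS a FROM books GROUP BY author ORDER BY a

Result:
author  | a           
--------+-------------
Le Guin | 11055       
Atwood  | 21536.333333
Asimov  | 24092.5     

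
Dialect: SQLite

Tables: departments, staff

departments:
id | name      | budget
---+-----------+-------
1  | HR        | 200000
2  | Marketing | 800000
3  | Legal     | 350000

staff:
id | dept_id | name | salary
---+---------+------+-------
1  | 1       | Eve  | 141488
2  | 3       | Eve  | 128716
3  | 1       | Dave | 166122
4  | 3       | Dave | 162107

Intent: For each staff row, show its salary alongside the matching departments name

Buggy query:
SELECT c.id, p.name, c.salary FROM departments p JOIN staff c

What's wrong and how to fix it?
Bug: JOIN with no ON clause produces a cartesian product; every staff row pairs with every departments row

Fix: Add ON c.dept_id = p.id to the JOIN

Corrected query:
SELECT c.id, p.name, c.salary FROM departments p JOIN staff c ON c.dept_id = p.id

Result:
id | name  | salary
---+-------+-------
1  | HR    | 141488
2  | Legal | 128716
3  | HR    | 166122
4  | Legal | 162107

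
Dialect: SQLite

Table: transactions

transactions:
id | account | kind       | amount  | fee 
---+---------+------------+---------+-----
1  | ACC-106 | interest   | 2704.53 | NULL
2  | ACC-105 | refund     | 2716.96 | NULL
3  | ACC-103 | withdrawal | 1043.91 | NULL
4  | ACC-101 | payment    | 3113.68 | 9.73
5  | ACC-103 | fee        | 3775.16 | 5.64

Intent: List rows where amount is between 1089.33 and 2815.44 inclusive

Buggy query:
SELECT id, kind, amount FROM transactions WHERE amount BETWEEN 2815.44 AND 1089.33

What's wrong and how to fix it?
Bug: BETWEEN expects the lower bound first; with 2815.44 AND 1089.33 the range is empty

Fix: Swap the bounds so the smaller value comes first

Corrected query:
SELECT id, kind, amount FROM transactions WHERE amount BETWEEN 1089.33 AND 2815.44

Result:
id | kind     | amount 
---+----------+--------
1  | interest | 2704.53
2  | refund   | 2716.96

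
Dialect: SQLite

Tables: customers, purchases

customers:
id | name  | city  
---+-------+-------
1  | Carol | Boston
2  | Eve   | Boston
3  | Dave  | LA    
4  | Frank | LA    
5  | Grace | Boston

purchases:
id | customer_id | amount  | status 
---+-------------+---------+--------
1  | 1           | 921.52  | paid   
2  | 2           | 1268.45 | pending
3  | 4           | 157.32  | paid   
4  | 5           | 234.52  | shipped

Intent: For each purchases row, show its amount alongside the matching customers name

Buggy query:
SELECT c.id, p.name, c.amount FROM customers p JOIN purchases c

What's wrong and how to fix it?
Bug: Missing join condition: each purchases row is matched to all customers rows instead of just its own

Fix: Add ON c.customer_id = p.id to the JOIN

Corrected query:
SELECT c.id, p.name, c.amount FROM customers p JOIN purchases c ON c.customer_id = p.id

Result:
id | name  | amount 
---+-------+--------
1  | Carol | 921.52 
2  | Eve   | 1268.45
3  | Frank | 157.32 
4  | Grace | 234.52 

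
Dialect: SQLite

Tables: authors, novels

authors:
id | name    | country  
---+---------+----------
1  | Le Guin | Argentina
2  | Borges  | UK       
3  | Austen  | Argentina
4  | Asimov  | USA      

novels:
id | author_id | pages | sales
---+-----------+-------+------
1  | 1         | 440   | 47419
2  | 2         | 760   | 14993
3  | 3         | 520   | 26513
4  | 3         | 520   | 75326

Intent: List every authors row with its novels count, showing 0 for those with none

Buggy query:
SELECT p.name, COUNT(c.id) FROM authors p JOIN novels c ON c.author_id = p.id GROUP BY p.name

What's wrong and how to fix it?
Bug: INNER JOIN drops authors rows that have no matching novels rows

Fix: Switch to LEFT JOIN to retain unmatched parent rows

Corrected query:
SELECT p.name, COUNT(c.id) FROM authors p LEFT JOIN novels c ON c.author_id = p.id GROUP BY p.name

Result:
name    | COUNT(c.id)
--------+------------
Asimov  | 0          
Austen  | 2          
Borges  | 1          
Le Guin | 1          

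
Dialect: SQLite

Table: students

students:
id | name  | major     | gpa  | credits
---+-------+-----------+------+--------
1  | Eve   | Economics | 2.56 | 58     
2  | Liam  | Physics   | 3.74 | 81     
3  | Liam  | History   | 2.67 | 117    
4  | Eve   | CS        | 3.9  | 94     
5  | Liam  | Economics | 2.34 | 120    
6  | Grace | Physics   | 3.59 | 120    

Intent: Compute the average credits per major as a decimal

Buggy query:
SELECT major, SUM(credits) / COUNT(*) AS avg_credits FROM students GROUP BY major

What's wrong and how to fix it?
Bug: SUM(credits) and COUNT(*) are both integers; the division truncates the fractional part

Fix: Multiply by 1.0 (or CAST to REAL) to force floating-point division

Corrected query:
SELECT major, SUM(credits) * 1.0 / COUNT(*) AS avg_credits FROM students GROUP BY major

Result:
major     | avg_credits
----------+------------
CS        | 94         
Economics | 89         
History   | 117        
Physics   | 100.5      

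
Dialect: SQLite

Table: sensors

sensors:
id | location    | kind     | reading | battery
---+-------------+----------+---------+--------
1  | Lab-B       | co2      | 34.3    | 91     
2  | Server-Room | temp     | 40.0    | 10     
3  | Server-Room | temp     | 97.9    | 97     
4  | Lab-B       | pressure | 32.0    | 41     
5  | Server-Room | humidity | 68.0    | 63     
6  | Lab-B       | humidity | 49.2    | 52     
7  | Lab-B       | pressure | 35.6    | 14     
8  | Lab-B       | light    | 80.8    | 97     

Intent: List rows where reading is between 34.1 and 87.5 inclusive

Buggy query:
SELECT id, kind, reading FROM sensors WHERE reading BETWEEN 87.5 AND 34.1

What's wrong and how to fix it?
Bug: The bounds are reversed; BETWEEN a AND b requires a <= b to match anything

Fix: Swap the bounds so the smaller value comes first

Corrected query:
SELECT id, kind, reading FROM sensors WHERE reading BETWEEN 34.1 AND 87.5

Result:
id | kind     | reading
---+----------+--------
1  | co2      | 34.3   
2  | temp     | 40     
5  | humidity | 68     
6  | humidity | 49.2   
7  | pressure | 35.6   
8  | light    | 80.8   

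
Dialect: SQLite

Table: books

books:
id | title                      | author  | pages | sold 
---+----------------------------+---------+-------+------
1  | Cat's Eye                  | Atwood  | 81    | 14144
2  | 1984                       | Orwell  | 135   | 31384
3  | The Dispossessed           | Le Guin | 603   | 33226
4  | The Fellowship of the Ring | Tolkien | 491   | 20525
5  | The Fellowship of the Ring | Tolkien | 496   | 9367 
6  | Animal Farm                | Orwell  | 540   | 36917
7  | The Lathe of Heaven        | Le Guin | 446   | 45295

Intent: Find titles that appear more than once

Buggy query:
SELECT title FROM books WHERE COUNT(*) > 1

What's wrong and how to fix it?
Bug: COUNT(*) is an aggregate and cannot be used in WHERE

Fix: Group first, then use HAVING for the count condition

Corrected query:
SELECT title FROM books GROUP BY title HAVING COUNT(*) > 1

Result:
title                     
--------------------------
The Fellowship of the Ring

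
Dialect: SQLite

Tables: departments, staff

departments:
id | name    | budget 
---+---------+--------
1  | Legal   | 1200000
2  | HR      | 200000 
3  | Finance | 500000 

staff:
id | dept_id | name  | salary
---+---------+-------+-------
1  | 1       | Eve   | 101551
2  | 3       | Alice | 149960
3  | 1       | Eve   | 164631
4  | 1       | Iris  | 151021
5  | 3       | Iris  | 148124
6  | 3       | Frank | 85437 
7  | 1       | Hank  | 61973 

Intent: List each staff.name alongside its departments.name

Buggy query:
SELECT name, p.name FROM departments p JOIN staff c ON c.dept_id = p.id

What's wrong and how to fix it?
Bug: 'name' exists in both joined tables, so the database can't tell which one is meant

Fix: Qualify the column with its table alias (c.name)

Corrected query:
SELECT c.name, p.name FROM departments p JOIN staff c ON c.dept_id = p.id

Result:
name  | name   
------+--------
Eve   | Legal  
Alice | Finance
Eve   | Legal  
Iris  | Legal  
Iris  | Finance
Frank | Finance
Hank  | Legal  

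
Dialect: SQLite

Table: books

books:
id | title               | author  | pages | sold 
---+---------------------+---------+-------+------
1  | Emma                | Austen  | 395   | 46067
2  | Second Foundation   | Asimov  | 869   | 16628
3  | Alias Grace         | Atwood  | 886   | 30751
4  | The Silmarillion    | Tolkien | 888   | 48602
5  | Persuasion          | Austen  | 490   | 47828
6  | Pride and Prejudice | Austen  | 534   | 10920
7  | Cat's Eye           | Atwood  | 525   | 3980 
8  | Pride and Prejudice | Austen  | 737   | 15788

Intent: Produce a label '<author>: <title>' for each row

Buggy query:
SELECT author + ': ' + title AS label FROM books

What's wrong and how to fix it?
Bug: SQLite uses || for string concatenation; + coerces text to numbers (yielding 0)

Fix: Replace + with || to concatenate text

Corrected query:
SELECT author || ': ' || title AS label FROM books

Result:
label                      
---------------------------
Austen: Emma               
Asimov: Second Foundation  
Atwood: Alias Grace        
Tolkien: The Silmarillion  
Austen: Persuasion         
Austen: Pride and Prejudice
Atwood: Cat's Eye          
Austen: Pride and Prejudice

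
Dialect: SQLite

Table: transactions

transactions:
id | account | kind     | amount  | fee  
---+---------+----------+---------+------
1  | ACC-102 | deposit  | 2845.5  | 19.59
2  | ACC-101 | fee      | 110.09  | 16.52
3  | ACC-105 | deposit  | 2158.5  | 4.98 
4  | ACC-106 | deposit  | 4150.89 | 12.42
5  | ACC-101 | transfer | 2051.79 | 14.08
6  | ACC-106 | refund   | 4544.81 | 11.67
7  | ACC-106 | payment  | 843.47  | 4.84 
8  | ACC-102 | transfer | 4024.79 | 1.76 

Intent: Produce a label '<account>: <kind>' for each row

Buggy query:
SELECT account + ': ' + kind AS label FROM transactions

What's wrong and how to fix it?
Bug: '+' is numeric addition; on text columns SQLite converts them to 0 instead of concatenating

Fix: Use the || operator for string concatenation

Corrected query:
SELECT account || ': ' || kind AS label FROM transactions

Result:
label            
-----------------
ACC-102: deposit 
ACC-101: fee     
ACC-105: deposit 
ACC-106: deposit 
ACC-101: transfer
ACC-106: refund  
ACC-106: payment 
ACC-102: transfer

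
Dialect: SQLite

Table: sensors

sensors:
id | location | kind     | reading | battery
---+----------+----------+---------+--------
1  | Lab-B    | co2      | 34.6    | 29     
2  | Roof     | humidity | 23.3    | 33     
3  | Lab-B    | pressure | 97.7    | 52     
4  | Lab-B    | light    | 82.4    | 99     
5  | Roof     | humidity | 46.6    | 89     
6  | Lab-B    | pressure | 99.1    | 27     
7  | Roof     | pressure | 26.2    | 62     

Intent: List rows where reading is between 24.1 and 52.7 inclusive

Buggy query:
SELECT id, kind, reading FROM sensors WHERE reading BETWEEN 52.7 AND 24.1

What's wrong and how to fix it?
Bug: The bounds are reversed; BETWEEN a AND b requires a <= b to match anything

Fix: Swap the bounds so the smaller value comes first

Corrected query:
SELECT id, kind, reading FROM sensors WHERE reading BETWEEN 24.1 AND 52.7

Result:
id | kind     | reading
---+----------+--------
1  | co2      | 34.6   
5  | humidity | 46.6   
7  | pressure | 26.2   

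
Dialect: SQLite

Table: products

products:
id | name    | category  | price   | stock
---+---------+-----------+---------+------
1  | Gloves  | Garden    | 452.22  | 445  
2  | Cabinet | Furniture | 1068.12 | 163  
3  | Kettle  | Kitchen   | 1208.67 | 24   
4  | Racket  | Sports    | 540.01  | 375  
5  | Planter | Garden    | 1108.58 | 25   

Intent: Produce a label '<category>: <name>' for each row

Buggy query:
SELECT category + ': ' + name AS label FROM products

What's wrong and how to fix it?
Bug: '+' is numeric addition; on text columns SQLite converts them to 0 instead of concatenating

Fix: Replace + with || to concatenate text

Corrected query:
SELECT category || ': ' || name AS label FROM products

Result:
label             
------------------
Garden: Gloves    
Furniture: Cabinet
Kitchen: Kettle   
Sports: Racket    
Garden: Planter   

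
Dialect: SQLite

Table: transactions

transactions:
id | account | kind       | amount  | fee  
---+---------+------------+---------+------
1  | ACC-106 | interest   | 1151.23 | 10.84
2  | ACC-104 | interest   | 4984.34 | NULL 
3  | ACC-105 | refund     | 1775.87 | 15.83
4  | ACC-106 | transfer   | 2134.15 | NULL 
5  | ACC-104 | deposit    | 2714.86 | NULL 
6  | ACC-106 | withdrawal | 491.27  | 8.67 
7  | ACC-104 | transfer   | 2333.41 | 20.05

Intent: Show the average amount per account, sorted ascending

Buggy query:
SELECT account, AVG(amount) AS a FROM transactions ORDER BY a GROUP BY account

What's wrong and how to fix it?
Bug: GROUP BY must precede ORDER BY

Fix: Reorder: SELECT … FROM … GROUP BY … ORDER BY …

Corrected query:
SELECT account, AVG(amount) AS a FROM transactions GROUP BY account ORDER BY a

Result:
account | a          
--------+------------
ACC-106 | 1258.883333
ACC-105 | 1775.87    
ACC-104 | 3344.203333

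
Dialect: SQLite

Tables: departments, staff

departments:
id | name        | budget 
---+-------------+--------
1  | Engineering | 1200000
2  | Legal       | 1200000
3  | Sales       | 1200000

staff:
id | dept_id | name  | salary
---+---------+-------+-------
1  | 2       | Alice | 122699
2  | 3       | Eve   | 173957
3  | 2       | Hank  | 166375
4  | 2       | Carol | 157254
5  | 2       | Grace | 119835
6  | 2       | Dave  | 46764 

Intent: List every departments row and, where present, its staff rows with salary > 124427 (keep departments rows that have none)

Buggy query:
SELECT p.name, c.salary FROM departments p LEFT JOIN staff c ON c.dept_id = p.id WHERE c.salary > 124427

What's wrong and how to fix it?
Bug: A WHERE condition on the right-hand table after LEFT JOIN drops unmatched parents

Fix: Put 'c.salary > 124427' in the JOIN's ON clause instead of WHERE

Corrected query:
SELECT p.name, c.salary FROM departments p LEFT JOIN staff c ON c.dept_id = p.id AND c.salary > 124427

Result:
name        | salary
------------+-------
Engineering | NULL  
Legal       | 157254
Legal       | 166375
Sales       | 173957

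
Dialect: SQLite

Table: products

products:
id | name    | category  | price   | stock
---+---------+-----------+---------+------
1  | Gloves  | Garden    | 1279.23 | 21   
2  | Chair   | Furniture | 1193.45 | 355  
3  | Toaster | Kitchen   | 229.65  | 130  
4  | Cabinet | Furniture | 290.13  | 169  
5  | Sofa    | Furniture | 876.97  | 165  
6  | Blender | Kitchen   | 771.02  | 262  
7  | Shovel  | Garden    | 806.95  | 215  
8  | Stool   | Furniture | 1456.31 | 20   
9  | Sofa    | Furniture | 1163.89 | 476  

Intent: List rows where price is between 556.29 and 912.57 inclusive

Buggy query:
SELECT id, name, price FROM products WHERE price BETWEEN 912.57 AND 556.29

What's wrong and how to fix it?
Bug: BETWEEN expects the lower bound first; with 912.57 AND 556.29 the range is empty

Fix: Swap the bounds so the smaller value comes first

Corrected query:
SELECT id, name, price FROM products WHERE price BETWEEN 556.29 AND 912.57

Result:
id | name    | price 
---+---------+-------
5  | Sofa    | 876.97
6  | Blender | 771.02
7  | Shovel  | 806.95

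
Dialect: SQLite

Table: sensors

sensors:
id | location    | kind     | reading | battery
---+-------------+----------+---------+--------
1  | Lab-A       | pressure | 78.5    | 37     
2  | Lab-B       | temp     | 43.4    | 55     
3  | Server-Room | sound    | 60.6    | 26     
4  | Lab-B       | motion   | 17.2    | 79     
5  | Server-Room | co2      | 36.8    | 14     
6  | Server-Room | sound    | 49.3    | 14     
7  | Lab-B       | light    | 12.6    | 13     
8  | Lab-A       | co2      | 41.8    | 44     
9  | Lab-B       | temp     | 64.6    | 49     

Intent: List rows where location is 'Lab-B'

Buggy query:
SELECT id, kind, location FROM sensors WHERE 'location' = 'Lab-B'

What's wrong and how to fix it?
Bug: 'location' in single quotes is a string literal, not the column; the comparison is literal-vs-literal and never true

Fix: Remove the quotes around the column name (or use double quotes for an identifier)

Corrected query:
SELECT id, kind, location FROM sensors WHERE location = 'Lab-B'

Result:
id | kind   | location
---+--------+---------
2  | temp   | Lab-B   
4  | motion | Lab-B   
7  | light  | Lab-B   
9  | temp   | Lab-B   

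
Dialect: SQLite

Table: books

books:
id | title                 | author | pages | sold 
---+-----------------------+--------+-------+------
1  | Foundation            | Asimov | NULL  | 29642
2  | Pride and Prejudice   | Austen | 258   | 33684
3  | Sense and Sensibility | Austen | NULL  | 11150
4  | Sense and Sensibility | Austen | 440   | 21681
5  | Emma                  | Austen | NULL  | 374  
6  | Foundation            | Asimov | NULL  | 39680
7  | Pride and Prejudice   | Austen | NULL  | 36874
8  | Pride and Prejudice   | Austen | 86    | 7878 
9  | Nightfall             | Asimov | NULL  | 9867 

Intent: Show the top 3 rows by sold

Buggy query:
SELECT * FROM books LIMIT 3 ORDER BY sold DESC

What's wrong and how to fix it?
Bug: LIMIT must come after ORDER BY

Fix: Swap the clauses: ORDER BY first, then LIMIT

Corrected query:
SELECT * FROM books ORDER BY sold DESC LIMIT 3

Result:
id | title               | author | pages | sold 
---+---------------------+--------+-------+------
6  | Foundation          | Asimov | NULL  | 39680
7  | Pride and Prejudice | Austen | NULL  | 36874
2  | Pride and Prejudice | Austen | 258   | 33684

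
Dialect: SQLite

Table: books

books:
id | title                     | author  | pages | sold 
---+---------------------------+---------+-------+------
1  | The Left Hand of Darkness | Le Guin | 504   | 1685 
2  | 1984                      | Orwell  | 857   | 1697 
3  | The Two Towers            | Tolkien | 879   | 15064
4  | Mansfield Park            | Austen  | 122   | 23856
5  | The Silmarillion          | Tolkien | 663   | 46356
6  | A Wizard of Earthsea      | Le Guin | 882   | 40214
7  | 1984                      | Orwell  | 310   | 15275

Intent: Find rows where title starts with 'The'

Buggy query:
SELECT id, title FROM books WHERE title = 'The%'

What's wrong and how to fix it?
Bug: Wildcards only work with LIKE; '=' treats '%' as a literal character

Fix: Replace '=' with LIKE so 'The%' is treated as a pattern

Corrected query:
SELECT id, title FROM books WHERE title LIKE 'The%'

Result:
id | title                    
---+--------------------------
1  | The Left Hand of Darkness
3  | The Two Towers           
5  | The Silmarillion         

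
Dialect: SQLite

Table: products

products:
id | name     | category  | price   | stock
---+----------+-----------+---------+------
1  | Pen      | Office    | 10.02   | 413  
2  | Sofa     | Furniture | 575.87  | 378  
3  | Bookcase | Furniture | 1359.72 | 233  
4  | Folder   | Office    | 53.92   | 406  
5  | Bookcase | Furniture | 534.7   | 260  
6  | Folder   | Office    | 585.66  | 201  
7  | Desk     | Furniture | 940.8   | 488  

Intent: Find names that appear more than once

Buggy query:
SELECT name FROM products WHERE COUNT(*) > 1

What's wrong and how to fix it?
Bug: WHERE can't reference COUNT(*); aggregates are computed after WHERE

Fix: GROUP BY name, then filter groups with HAVING COUNT(*) > 1

Corrected query:
SELECT name FROM products GROUP BY name HAVING COUNT(*) > 1

Result:
name    
--------
Bookcase
Folder  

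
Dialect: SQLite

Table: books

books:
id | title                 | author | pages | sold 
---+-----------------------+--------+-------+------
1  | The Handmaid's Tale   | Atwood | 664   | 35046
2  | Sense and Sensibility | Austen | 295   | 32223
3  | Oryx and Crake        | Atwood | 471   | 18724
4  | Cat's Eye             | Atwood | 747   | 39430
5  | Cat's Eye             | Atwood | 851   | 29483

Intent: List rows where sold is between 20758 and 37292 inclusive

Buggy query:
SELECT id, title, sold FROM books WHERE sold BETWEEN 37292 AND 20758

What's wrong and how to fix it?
Bug: The bounds are reversed; BETWEEN a AND b requires a <= b to match anything

Fix: Write BETWEEN 20758 AND 37292

Corrected query:
SELECT id, title, sold FROM books WHERE sold BETWEEN 20758 AND 37292

Result:
id | title                 | sold 
---+-----------------------+------
1  | The Handmaid's Tale   | 35046
2  | Sense and Sensibility | 32223
5  | Cat's Eye             | 29483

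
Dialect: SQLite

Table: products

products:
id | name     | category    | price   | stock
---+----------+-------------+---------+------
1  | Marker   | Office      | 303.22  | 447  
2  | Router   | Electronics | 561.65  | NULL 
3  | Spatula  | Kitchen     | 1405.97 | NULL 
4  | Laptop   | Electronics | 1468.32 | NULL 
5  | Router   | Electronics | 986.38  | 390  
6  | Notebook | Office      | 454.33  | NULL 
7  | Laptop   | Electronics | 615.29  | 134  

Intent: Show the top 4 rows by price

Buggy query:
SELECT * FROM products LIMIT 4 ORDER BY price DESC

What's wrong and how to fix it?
Bug: LIMIT must come after ORDER BY

Fix: Sort with ORDER BY, then apply LIMIT

Corrected query:
SELECT * FROM products ORDER BY price DESC LIMIT 4

Result:
id | name    | category    | price   | stock
---+---------+-------------+---------+------
4  | Laptop  | Electronics | 1468.32 | NULL 
3  | Spatula | Kitchen     | 1405.97 | NULL 
5  | Router  | Electronics | 986.38  | 390  
7  | Laptop  | Electronics | 615.29  | 134  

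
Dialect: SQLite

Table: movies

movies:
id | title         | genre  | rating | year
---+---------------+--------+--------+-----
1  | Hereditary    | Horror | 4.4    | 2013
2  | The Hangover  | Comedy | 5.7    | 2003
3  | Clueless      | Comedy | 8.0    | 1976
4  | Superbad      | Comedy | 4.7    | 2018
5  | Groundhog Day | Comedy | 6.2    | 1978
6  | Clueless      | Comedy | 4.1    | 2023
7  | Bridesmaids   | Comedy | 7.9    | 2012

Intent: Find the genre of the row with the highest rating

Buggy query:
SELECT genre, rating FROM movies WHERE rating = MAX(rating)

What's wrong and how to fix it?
Bug: MAX(rating) is an aggregate and cannot be used directly in WHERE

Fix: Wrap MAX in a scalar subquery so WHERE compares against a single value

Corrected query:
SELECT genre, rating FROM movies WHERE rating = (SELECT MAX(rating) FROM movies)

Result:
genre  | rating
-------+-------
Comedy | 8     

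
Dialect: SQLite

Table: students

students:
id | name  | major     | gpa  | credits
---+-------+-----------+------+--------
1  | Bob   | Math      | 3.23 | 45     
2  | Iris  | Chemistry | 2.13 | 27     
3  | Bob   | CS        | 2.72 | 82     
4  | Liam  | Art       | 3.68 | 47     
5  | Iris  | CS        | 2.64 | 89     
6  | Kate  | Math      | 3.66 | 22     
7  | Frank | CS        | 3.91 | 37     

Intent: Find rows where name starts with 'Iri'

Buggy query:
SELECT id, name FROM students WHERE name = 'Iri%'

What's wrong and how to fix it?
Bug: Wildcards only work with LIKE; '=' treats '%' as a literal character

Fix: Use LIKE for wildcard pattern matching

Corrected query:
SELECT id, name FROM students WHERE name LIKE 'Iri%'

Result:
id | name
---+-----
2  | Iris
5  | Iris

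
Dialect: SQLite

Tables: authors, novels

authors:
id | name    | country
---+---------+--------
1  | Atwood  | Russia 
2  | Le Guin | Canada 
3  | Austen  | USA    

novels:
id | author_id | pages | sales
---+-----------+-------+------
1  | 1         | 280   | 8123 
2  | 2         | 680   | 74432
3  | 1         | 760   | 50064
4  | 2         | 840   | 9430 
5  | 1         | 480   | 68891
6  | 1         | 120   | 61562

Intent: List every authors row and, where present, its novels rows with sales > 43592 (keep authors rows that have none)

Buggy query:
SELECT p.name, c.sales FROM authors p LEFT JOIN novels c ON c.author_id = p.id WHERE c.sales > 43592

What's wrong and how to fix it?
Bug: A WHERE condition on the right-hand table after LEFT JOIN drops unmatched parents

Fix: Move the right-table condition into the ON clause so unmatched parents are kept

Corrected query:
SELECT p.name, c.sales FROM authors p LEFT JOIN novels c ON c.author_id = p.id AND c.sales > 43592

Result:
name    | sales
--------+------
Atwood  | 50064
Atwood  | 61562
Atwood  | 68891
Le Guin | 74432
Austen  | NULL 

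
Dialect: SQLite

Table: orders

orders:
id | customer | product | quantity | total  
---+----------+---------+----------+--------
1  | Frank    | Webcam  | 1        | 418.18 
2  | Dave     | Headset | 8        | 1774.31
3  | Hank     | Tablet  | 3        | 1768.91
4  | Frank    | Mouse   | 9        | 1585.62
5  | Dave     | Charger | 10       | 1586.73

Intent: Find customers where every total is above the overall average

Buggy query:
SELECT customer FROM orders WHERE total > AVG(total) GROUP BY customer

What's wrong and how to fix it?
Bug: WHERE evaluates per row before aggregation, so AVG() is unavailable

Fix: Compute the overall average in a scalar subquery and compare each group's MIN against it in HAVING

Corrected query:
SELECT customer FROM orders GROUP BY customer HAVING MIN(total) > (SELECT AVG(total) FROM orders)

Result:
customer
--------
Dave    
Hank    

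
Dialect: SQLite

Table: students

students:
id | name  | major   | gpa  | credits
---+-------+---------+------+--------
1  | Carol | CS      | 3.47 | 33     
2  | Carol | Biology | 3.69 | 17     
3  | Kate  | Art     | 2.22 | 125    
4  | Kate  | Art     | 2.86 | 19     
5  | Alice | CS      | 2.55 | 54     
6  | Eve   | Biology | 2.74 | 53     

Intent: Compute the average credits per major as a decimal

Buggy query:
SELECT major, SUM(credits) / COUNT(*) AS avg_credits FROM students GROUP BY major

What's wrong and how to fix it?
Bug: Both operands are integers, so '/' performs integer division and truncates

Fix: Multiply by 1.0 (or CAST to REAL) to force floating-point division

Corrected query:
SELECT major, SUM(credits) * 1.0 / COUNT(*) AS avg_credits FROM students GROUP BY major

Result:
major   | avg_credits
--------+------------
Art     | 72         
Biology | 35         
CS      | 43.5       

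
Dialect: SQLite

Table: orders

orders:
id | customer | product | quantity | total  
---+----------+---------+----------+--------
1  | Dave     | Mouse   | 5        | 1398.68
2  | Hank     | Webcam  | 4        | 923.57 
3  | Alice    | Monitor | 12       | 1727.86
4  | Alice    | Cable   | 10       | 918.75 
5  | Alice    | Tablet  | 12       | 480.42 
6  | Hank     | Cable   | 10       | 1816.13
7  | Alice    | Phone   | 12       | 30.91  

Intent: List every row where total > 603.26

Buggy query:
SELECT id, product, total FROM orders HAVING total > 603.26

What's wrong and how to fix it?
Bug: HAVING filters the output of aggregation, but this query has no GROUP BY and no aggregate functions, so SQLite rejects it (HAVING clause on a non-aggregate query); the condition here is per row

Fix: Replace HAVING with WHERE since the condition applies to individual rows

Corrected query:
SELECT id, product, total FROM orders WHERE total > 603.26

Result:
id | product | total  
---+---------+--------
1  | Mouse   | 1398.68
2  | Webcam  | 923.57 
3  | Monitor | 1727.86
4  | Cable   | 918.75 
6  | Cable   | 1816.13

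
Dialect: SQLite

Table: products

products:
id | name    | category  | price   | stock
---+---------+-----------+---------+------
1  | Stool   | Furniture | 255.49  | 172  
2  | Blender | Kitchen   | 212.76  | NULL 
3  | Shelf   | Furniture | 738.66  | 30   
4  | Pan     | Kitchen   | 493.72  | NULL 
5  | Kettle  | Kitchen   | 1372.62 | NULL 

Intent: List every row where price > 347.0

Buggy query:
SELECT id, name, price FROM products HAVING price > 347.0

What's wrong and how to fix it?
Bug: This is a non-aggregate query (no GROUP BY, no aggregates), so in SQLite the HAVING clause is invalid here; a row-level condition belongs in WHERE

Fix: Replace HAVING with WHERE since the condition applies to individual rows

Corrected query:
SELECT id, name, price FROM products WHERE price > 347.0

Result:
id | name   | price  
---+--------+--------
3  | Shelf  | 738.66 
4  | Pan    | 493.72 
5  | Kettle | 1372.62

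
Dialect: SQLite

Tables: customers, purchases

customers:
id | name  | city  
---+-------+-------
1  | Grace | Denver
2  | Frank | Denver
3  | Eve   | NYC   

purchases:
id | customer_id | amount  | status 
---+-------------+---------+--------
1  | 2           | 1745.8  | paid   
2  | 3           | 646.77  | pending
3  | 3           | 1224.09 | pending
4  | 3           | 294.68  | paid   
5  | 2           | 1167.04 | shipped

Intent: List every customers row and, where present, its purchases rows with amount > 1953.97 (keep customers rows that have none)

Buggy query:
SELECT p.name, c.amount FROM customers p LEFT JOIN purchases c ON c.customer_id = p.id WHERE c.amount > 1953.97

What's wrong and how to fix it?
Bug: Filtering c.amount in WHERE discards the NULL rows produced by LEFT JOIN, turning it into an inner join

Fix: Put 'c.amount > 1953.97' in the JOIN's ON clause instead of WHERE

Corrected query:
SELECT p.name, c.amount FROM customers p LEFT JOIN purchases c ON c.customer_id = p.id AND c.amount > 1953.97

Result:
name  | amount
------+-------
Grace | NULL  
Frank | NULL  
Eve   | NULL  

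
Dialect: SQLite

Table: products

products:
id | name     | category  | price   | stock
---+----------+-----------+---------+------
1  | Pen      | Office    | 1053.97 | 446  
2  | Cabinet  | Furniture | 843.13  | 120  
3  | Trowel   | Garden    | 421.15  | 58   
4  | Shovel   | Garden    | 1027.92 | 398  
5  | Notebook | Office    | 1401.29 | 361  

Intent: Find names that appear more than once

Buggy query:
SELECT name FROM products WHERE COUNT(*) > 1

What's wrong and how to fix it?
Bug: COUNT(*) is an aggregate and cannot be used in WHERE

Fix: Group first, then use HAVING for the count condition

Corrected query:
SELECT name FROM products GROUP BY name HAVING COUNT(*) > 1

Result:
(no rows)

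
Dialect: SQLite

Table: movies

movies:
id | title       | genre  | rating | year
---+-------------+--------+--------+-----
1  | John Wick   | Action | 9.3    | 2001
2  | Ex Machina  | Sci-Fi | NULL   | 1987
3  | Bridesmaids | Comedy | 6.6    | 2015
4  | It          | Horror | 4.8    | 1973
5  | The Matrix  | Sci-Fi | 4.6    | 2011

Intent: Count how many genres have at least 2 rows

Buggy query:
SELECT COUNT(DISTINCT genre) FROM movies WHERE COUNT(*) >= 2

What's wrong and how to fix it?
Bug: WHERE filters individual rows, not groups, so a group-level COUNT is invalid there

Fix: Use a subquery that GROUPs and filters with HAVING, then count its rows

Corrected query:
SELECT COUNT(*) FROM (SELECT genre FROM movies GROUP BY genre HAVING COUNT(*) >= 2)

Result:
COUNT(*)
--------
1       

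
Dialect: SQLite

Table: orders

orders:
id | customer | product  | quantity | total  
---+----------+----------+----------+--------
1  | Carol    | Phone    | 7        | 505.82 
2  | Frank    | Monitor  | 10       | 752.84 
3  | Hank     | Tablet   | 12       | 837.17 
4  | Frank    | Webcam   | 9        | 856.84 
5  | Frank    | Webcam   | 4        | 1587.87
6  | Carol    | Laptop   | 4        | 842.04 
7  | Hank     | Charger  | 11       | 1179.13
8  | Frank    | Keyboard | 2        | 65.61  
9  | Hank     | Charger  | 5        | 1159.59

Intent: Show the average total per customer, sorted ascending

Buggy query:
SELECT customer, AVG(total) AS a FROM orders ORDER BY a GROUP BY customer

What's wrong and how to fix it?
Bug: ORDER BY appears before GROUP BY; SQL clause order requires GROUP BY first

Fix: Reorder: SELECT … FROM … GROUP BY … ORDER BY …

Corrected query:
SELECT customer, AVG(total) AS a FROM orders GROUP BY customer ORDER BY a

Result:
customer | a      
---------+--------
Carol    | 673.93 
Frank    | 815.79 
Hank     | 1058.63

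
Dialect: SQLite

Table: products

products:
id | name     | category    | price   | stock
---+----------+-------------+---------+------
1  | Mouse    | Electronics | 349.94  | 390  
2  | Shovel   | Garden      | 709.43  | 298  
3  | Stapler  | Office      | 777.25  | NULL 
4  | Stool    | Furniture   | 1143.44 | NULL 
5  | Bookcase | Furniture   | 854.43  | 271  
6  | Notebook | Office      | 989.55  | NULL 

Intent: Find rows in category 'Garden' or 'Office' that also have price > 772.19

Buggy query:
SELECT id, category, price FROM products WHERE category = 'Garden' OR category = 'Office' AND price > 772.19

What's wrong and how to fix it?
Bug: AND binds tighter than OR, so this parses as category = 'Garden' OR (category = 'Office' AND price > 772.19)

Fix: Add parentheses around the OR so the AND applies to both alternatives

Corrected query:
SELECT id, category, price FROM products WHERE (category = 'Garden' OR category = 'Office') AND price > 772.19

Result:
id | category | price 
---+----------+-------
3  | Office   | 777.25
6  | Office   | 989.55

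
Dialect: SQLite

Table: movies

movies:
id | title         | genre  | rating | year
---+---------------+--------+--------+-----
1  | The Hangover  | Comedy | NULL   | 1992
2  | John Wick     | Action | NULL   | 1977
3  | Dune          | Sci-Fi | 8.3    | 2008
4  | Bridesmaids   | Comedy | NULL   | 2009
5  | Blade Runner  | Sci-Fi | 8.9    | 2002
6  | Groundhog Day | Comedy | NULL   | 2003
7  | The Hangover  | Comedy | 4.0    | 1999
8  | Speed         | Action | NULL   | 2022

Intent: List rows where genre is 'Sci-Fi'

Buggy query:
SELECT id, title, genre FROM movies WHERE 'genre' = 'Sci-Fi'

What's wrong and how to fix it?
Bug: Single quotes denote string literals in SQL; the column name is being compared as a constant string

Fix: Remove the quotes around the column name (or use double quotes for an identifier)

Corrected query:
SELECT id, title, genre FROM movies WHERE genre = 'Sci-Fi'

Result:
id | title        | genre 
---+--------------+-------
3  | Dune         | Sci-Fi
5  | Blade Runner | Sci-Fi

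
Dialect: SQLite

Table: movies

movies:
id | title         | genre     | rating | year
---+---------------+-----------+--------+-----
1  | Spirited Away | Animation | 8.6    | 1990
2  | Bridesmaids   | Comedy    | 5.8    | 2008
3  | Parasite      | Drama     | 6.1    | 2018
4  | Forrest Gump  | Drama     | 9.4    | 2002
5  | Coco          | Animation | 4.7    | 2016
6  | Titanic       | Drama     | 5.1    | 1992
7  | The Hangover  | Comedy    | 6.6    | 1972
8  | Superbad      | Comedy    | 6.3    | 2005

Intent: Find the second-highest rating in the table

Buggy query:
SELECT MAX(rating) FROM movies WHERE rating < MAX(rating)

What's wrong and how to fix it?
Bug: The inner MAX is an aggregate inside WHERE, which is not allowed

Fix: Put the inner MAX in a scalar subquery

Corrected query:
SELECT MAX(rating) FROM movies WHERE rating < (SELECT MAX(rating) FROM movies)

Result:
MAX(rating)
-----------
8.6        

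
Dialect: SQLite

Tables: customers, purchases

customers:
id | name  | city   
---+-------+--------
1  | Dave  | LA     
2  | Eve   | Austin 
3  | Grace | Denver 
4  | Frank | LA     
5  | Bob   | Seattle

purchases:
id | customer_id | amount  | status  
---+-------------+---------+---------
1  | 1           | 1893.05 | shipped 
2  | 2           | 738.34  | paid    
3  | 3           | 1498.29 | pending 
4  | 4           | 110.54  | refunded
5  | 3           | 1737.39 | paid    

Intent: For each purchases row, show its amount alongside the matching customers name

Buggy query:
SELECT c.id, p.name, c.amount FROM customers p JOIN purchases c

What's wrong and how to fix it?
Bug: Missing join condition: each purchases row is matched to all customers rows instead of just its own

Fix: Specify the join condition linking the foreign key to the parent id

Corrected query:
SELECT c.id, p.name, c.amount FROM customers p JOIN purchases c ON c.customer_id = p.id

Result:
id | name  | amount 
---+-------+--------
1  | Dave  | 1893.05
2  | Eve   | 738.34 
3  | Grace | 1498.29
4  | Frank | 110.54 
5  | Grace | 1737.39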